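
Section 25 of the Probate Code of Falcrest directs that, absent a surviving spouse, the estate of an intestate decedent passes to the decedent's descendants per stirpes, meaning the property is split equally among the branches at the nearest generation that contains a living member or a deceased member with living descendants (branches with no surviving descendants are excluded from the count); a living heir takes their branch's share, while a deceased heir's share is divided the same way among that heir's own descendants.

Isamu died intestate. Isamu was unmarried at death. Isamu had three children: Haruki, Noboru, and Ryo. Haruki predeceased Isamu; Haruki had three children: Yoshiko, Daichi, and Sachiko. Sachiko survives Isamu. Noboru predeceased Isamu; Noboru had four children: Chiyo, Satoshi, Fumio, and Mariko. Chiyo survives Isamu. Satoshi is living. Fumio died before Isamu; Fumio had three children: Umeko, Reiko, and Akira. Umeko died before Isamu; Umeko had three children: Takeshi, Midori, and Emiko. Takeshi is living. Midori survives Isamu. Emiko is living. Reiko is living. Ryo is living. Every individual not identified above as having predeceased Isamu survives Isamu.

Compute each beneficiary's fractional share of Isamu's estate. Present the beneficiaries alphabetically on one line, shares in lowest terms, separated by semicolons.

Akira 1/36; Chiyo 1/12; Daichi 1/9; Emiko 1/108; Mariko 1/12; Midori 1/108; Reiko 1/36; Ryo 1/3; Sachiko 1/9; Satoshi 1/12; Takeshi 1/108; Yoshiko 1/9

There is no surviving spouse, so the entire estate passes to Isamu's descendants per stirpes.
The estate is divided into 3 equal shares of 1/3 among Haruki, Noboru, Ryo.
Haruki predeceased; the 1/3 allotted to Haruki's branch passes to Haruki's issue by representation.
The 1/3 is divided into 3 equal shares of 1/9 among Yoshiko, Daichi, Sachiko.
Yoshiko is living and takes 1/9.
Daichi is living and takes 1/9.
Sachiko is living and takes 1/9.
Noboru predeceased; the 1/3 allotted to Noboru's branch passes to Noboru's issue by representation.
The 1/3 is divided into 4 equal shares of 1/12 among Chiyo, Satoshi, Fumio, Mariko.
Chiyo is living and takes 1/12.
Satoshi is living and takes 1/12.
Fumio predeceased; the 1/12 allotted to Fumio's branch passes to Fumio's issue by representation.
The 1/12 is divided into 3 equal shares of 1/36 among Umeko, Reiko, Akira.
Umeko predeceased; the 1/36 allotted to Umeko's branch passes to Umeko's issue by representation.
The 1/36 is divided into 3 equal shares of 1/108 among Takeshi, Midori, Emiko.
Takeshi is living and takes 1/108.
Midori is living and takes 1/108.
Emiko is living and takes 1/108.
Reiko is living and takes 1/36.
Akira is living and takes 1/36.
Mariko is living and takes 1/12.
Ryo is living and takes 1/3.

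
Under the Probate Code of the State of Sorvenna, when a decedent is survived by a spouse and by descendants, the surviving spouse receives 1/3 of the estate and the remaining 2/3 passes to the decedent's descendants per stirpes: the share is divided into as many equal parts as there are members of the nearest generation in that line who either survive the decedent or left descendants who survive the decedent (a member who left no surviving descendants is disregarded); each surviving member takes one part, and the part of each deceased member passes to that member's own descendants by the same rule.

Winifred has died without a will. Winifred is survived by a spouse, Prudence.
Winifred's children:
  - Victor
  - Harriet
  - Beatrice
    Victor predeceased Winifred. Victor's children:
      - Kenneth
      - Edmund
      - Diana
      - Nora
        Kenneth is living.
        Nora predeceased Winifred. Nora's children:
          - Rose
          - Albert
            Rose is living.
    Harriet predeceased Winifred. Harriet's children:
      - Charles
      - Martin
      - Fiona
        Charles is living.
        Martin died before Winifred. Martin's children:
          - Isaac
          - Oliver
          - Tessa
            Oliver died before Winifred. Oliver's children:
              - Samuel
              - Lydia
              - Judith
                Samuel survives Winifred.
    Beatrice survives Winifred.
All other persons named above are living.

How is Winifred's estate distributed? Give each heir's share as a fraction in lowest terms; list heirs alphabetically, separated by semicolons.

Albert 1/36; Beatrice 2/9; Charles 2/27; Diana 1/18; Edmund 1/18; Fiona 2/27; Isaac 2/81; Judith 2/243; Kenneth 1/18; Lydia 2/243; Prudence 1/3; Rose 1/36; Samuel 2/243; Tessa 2/81

Prudence, as surviving spouse, takes 1/3.
The remaining 2/3 passes to Winifred's descendants per stirpes.
The 2/3 is divided into 3 equal shares of 2/9 among Victor, Harriet, Beatrice.
Victor predeceased; the 2/9 allotted to Victor's branch passes to Victor's issue by representation.
The 2/9 is divided into 4 equal shares of 1/18 among Kenneth, Edmund, Diana, Nora.
Kenneth is living and takes 1/18.
Edmund is living and takes 1/18.
Diana is living and takes 1/18.
Nora predeceased; the 1/18 allotted to Nora's branch passes to Nora's issue by representation.
The 1/18 is divided into 2 equal shares of 1/36 among Rose, Albert.
Rose is living and takes 1/36.
Albert is living and takes 1/36.
Harriet predeceased; the 2/9 allotted to Harriet's branch passes to Harriet's issue by representation.
The 2/9 is divided into 3 equal shares of 2/27 among Charles, Martin, Fiona.
Charles is living and takes 2/27.
Martin predeceased; the 2/27 allotted to Martin's branch passes to Martin's issue by representation.
The 2/27 is divided into 3 equal shares of 2/81 among Isaac, Oliver, Tessa.
Isaac is living and takes 2/81.
Oliver predeceased; the 2/81 allotted to Oliver's branch passes to Oliver's issue by representation.
The 2/81 is divided into 3 equal shares of 2/243 among Samuel, Lydia, Judith.
Samuel is living and takes 2/243.
Lydia is living and takes 2/243.
Judith is living and takes 2/243.
Tessa is living and takes 2/81.
Fiona is living and takes 2/27.
Beatrice is living and takes 2/9.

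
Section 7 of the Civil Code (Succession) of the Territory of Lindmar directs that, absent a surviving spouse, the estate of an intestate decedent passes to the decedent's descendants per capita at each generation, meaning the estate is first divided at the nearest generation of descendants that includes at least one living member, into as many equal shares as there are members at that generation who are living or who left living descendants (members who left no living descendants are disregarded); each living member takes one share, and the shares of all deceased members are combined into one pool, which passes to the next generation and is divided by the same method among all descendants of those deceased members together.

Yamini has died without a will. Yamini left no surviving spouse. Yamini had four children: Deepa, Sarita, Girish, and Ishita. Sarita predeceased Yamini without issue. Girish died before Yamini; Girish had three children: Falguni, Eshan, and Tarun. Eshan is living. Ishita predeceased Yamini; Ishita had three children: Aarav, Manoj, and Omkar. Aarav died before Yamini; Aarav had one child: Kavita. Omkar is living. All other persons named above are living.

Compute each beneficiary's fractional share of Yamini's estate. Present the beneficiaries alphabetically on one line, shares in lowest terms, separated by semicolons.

There is no surviving spouse, so the entire estate passes to Yamini's descendants per capita at each generation.
At generation 1 (Deepa, Girish, Ishita) there are 3 shares of (1)/3 = 1/3 each.
Living: Deepa — each takes 1/3.
Deceased: Girish and Ishita. Their combined 2/3 is pooled and carried to generation 2.
At generation 2 (Falguni, Eshan, Tarun, Aarav, Manoj, Omkar) there are 6 shares of (2/3)/6 = 1/9 each.
Living: Falguni, Eshan, Tarun, Manoj, and Omkar — each takes 1/9.
Deceased: Aarav. That 1/9 share is carried to generation 3.
At generation 3 (Kavita) there are 1 shares of (1/9)/1 = 1/9 each.
Living: Kavita — each takes 1/9.

Deepa 1/3; Eshan 1/9; Falguni 1/9; Kavita 1/9; Manoj 1/9; Omkar 1/9; Tarun 1/9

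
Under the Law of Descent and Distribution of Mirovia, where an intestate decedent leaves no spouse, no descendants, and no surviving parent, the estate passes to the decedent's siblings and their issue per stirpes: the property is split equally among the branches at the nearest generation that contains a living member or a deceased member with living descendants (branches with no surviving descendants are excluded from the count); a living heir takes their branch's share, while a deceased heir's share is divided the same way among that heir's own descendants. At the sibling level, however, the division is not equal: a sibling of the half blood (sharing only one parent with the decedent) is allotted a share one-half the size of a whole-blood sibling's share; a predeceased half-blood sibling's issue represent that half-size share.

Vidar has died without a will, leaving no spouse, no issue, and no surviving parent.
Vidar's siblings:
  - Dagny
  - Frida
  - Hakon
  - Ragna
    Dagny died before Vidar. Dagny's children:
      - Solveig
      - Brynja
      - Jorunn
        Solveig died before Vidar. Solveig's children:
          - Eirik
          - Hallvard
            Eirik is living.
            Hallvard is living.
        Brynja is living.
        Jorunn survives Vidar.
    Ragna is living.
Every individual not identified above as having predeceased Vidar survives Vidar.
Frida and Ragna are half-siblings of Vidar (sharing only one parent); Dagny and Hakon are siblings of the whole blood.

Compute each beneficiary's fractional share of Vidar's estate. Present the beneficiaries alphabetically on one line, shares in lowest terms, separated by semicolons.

No spouse, descendants, or parent survives, so the estate passes to Vidar's siblings per stirpes.
Half-blood siblings count for one-half the weight of whole-blood siblings at the initial division.
Dividing 1 in proportion to weights (total weight 3): Dagny (weight 1) → 1/3; Frida (weight 1/2) → 1/6; Hakon (weight 1) → 1/3; Ragna (weight 1/2) → 1/6.
Dagny predeceased; the 1/3 allotted to Dagny's branch passes to Dagny's issue by representation.
The 1/3 is divided into 3 equal shares of 1/9 among Solveig, Brynja, Jorunn.
Solveig predeceased; the 1/9 allotted to Solveig's branch passes to Solveig's issue by representation.
The 1/9 is divided into 2 equal shares of 1/18 among Eirik, Hallvard.
Eirik is living and takes 1/18.
Hallvard is living and takes 1/18.
Brynja is living and takes 1/9.
Jorunn is living and takes 1/9.
Frida is living and takes 1/6.
Hakon is living and takes 1/3.
Ragna is living and takes 1/6.

Brynja 1/9; Eirik 1/18; Frida 1/6; Hakon 1/3; Hallvard 1/18; Jorunn 1/9; Ragna 1/6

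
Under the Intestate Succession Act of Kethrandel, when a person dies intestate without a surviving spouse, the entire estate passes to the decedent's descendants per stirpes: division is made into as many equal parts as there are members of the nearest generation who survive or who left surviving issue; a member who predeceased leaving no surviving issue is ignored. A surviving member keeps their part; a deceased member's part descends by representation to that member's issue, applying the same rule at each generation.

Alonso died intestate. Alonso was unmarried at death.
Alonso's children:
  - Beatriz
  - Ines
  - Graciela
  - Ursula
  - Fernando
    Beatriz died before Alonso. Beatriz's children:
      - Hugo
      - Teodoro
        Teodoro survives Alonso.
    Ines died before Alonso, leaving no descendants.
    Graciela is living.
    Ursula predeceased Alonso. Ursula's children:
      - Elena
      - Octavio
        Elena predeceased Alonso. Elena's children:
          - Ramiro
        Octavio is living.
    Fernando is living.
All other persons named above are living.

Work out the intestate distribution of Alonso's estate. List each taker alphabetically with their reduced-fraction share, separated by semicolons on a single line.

There is no surviving spouse, so the entire estate passes to Alonso's descendants per stirpes.
Ines left no surviving issue, so that branch lapses and is disregarded.
The estate is divided into 4 equal shares of 1/4 among Beatriz, Graciela, Ursula, Fernando.
Beatriz predeceased; the 1/4 allotted to Beatriz's branch passes to Beatriz's issue by representation.
The 1/4 is divided into 2 equal shares of 1/8 among Hugo, Teodoro.
Hugo is living and takes 1/8.
Teodoro is living and takes 1/8.
Graciela is living and takes 1/4.
Ursula predeceased; the 1/4 allotted to Ursula's branch passes to Ursula's issue by representation.
The 1/4 is divided into 2 equal shares of 1/8 among Elena, Octavio.
Elena predeceased; the 1/8 allotted to Elena's branch passes to Elena's issue by representation.
Ramiro is the sole taker at this level and receives the full 1/8.
Octavio is living and takes 1/8.
Fernando is living and takes 1/4.

Fernando 1/4; Graciela 1/4; Hugo 1/8; Octavio 1/8; Ramiro 1/8; Teodoro 1/8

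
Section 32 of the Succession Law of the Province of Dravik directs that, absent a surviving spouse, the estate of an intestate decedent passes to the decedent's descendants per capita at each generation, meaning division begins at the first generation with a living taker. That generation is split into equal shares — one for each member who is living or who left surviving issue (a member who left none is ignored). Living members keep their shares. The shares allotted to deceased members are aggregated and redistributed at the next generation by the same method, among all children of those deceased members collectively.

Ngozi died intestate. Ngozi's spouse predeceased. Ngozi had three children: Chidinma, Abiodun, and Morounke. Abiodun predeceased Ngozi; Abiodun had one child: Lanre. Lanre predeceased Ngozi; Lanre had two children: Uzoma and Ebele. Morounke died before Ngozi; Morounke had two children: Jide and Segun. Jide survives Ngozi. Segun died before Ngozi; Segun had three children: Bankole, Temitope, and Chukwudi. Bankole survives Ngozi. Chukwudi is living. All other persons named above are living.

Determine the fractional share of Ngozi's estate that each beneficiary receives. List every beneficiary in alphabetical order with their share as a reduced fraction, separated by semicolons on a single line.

Bankole 4/45; Chidinma 1/3; Chukwudi 4/45; Ebele 4/45; Jide 2/9; Temitope 4/45; Uzoma 4/45

There is no surviving spouse, so the entire estate passes to Ngozi's descendants per capita at each generation.
At generation 1 (Chidinma, Abiodun, Morounke) there are 3 shares of (1)/3 = 1/3 each.
Living: Chidinma — each takes 1/3.
Deceased: Abiodun and Morounke. Their combined 2/3 is pooled and carried to generation 2.
At generation 2 (Lanre, Jide, Segun) there are 3 shares of (2/3)/3 = 2/9 each.
Living: Jide — each takes 2/9.
Deceased: Lanre and Segun. Their combined 4/9 is pooled and carried to generation 3.
At generation 3 (Uzoma, Ebele, Bankole, Temitope, Chukwudi) there are 5 shares of (4/9)/5 = 4/45 each.
Living: Uzoma, Ebele, Bankole, Temitope, and Chukwudi — each takes 4/45.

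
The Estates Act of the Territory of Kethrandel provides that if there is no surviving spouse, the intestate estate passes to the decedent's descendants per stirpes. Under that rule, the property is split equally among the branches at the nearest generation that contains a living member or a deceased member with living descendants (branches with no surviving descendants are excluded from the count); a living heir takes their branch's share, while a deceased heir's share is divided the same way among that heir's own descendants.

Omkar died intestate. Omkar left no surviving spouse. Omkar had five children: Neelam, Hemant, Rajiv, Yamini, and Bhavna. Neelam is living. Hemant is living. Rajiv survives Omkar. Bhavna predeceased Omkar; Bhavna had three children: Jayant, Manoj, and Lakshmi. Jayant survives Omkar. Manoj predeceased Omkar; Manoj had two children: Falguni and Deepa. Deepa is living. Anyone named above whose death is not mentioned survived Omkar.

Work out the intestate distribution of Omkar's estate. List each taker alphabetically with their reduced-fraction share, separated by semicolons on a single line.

Deepa 1/30; Falguni 1/30; Hemant 1/5; Jayant 1/15; Lakshmi 1/15; Neelam 1/5; Rajiv 1/5; Yamini 1/5

There is no surviving spouse, so the entire estate passes to Omkar's descendants per stirpes.
The estate is divided into 5 equal shares of 1/5 among Neelam, Hemant, Rajiv, Yamini, Bhavna.
Neelam is living and takes 1/5.
Hemant is living and takes 1/5.
Rajiv is living and takes 1/5.
Yamini is living and takes 1/5.
Bhavna predeceased; the 1/5 allotted to Bhavna's branch passes to Bhavna's issue by representation.
The 1/5 is divided into 3 equal shares of 1/15 among Jayant, Manoj, Lakshmi.
Jayant is living and takes 1/15.
Manoj predeceased; the 1/15 allotted to Manoj's branch passes to Manoj's issue by representation.
The 1/15 is divided into 2 equal shares of 1/30 among Falguni, Deepa.
Falguni is living and takes 1/30.
Deepa is living and takes 1/30.
Lakshmi is living and takes 1/15.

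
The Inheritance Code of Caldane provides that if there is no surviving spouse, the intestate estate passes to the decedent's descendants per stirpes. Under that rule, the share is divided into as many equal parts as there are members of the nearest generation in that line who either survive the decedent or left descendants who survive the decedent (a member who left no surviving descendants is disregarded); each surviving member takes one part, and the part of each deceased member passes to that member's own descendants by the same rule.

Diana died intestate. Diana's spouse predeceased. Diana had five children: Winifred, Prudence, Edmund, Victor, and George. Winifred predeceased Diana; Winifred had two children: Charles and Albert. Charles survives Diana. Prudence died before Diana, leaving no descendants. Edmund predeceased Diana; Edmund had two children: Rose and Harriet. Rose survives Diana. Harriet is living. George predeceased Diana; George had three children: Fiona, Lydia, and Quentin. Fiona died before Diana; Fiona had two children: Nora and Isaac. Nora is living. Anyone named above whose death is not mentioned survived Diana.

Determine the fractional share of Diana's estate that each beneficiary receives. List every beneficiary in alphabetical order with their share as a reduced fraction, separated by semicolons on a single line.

There is no surviving spouse, so the entire estate passes to Diana's descendants per stirpes.
Prudence left no surviving issue, so that branch lapses and is disregarded.
The estate is divided into 4 equal shares of 1/4 among Winifred, Edmund, Victor, George.
Winifred predeceased; the 1/4 allotted to Winifred's branch passes to Winifred's issue by representation.
The 1/4 is divided into 2 equal shares of 1/8 among Charles, Albert.
Charles is living and takes 1/8.
Albert is living and takes 1/8.
Edmund predeceased; the 1/4 allotted to Edmund's branch passes to Edmund's issue by representation.
The 1/4 is divided into 2 equal shares of 1/8 among Rose, Harriet.
Rose is living and takes 1/8.
Harriet is living and takes 1/8.
Victor is living and takes 1/4.
George predeceased; the 1/4 allotted to George's branch passes to George's issue by representation.
The 1/4 is divided into 3 equal shares of 1/12 among Fiona, Lydia, Quentin.
Fiona predeceased; the 1/12 allotted to Fiona's branch passes to Fiona's issue by representation.
The 1/12 is divided into 2 equal shares of 1/24 among Nora, Isaac.
Nora is living and takes 1/24.
Isaac is living and takes 1/24.
Lydia is living and takes 1/12.
Quentin is living and takes 1/12.

Albert 1/8; Charles 1/8; Harriet 1/8; Isaac 1/24; Lydia 1/12; Nora 1/24; Quentin 1/12; Rose 1/8; Victor 1/4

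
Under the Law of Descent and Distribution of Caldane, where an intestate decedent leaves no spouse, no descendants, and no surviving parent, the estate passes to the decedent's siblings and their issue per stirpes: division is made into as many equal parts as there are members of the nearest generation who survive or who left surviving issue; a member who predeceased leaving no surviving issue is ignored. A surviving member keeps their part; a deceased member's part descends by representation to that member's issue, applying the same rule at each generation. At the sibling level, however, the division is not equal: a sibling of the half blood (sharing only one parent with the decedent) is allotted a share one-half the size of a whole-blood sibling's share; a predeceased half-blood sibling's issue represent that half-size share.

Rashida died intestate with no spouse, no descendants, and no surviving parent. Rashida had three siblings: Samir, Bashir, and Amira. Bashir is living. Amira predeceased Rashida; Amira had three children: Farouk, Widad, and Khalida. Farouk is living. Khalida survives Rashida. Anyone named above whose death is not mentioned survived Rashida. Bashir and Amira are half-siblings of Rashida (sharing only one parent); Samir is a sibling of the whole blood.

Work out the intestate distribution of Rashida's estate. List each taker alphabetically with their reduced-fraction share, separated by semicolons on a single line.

No spouse, descendants, or parent survives, so the estate passes to Rashida's siblings per stirpes.
Half-blood siblings count for one-half the weight of whole-blood siblings at the initial division.
Dividing 1 in proportion to weights (total weight 2): Samir (weight 1) → 1/2; Bashir (weight 1/2) → 1/4; Amira (weight 1/2) → 1/4.
Samir is living and takes 1/2.
Bashir is living and takes 1/4.
Amira predeceased; the 1/4 allotted to Amira's branch passes to Amira's issue by representation.
The 1/4 is divided into 3 equal shares of 1/12 among Farouk, Widad, Khalida.
Farouk is living and takes 1/12.
Widad is living and takes 1/12.
Khalida is living and takes 1/12.

Bashir 1/4; Farouk 1/12; Khalida 1/12; Samir 1/2; Widad 1/12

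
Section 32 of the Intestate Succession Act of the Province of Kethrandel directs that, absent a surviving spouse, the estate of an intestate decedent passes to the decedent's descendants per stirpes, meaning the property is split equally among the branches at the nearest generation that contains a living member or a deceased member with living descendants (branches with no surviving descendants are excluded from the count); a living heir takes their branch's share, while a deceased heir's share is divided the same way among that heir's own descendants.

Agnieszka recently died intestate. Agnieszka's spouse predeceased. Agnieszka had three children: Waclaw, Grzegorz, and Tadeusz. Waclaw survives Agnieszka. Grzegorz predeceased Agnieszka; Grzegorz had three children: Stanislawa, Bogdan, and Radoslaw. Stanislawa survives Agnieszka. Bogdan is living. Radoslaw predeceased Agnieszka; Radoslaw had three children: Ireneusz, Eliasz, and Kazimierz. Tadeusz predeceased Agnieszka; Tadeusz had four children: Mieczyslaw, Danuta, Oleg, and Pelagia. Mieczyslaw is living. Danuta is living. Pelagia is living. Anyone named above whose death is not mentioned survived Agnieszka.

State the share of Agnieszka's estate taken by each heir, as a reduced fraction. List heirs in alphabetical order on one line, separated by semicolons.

There is no surviving spouse, so the entire estate passes to Agnieszka's descendants per stirpes.
The estate is divided into 3 equal shares of 1/3 among Waclaw, Grzegorz, Tadeusz.
Waclaw is living and takes 1/3.
Grzegorz predeceased; the 1/3 allotted to Grzegorz's branch passes to Grzegorz's issue by representation.
The 1/3 is divided into 3 equal shares of 1/9 among Stanislawa, Bogdan, Radoslaw.
Stanislawa is living and takes 1/9.
Bogdan is living and takes 1/9.
Radoslaw predeceased; the 1/9 allotted to Radoslaw's branch passes to Radoslaw's issue by representation.
The 1/9 is divided into 3 equal shares of 1/27 among Ireneusz, Eliasz, Kazimierz.
Ireneusz is living and takes 1/27.
Eliasz is living and takes 1/27.
Kazimierz is living and takes 1/27.
Tadeusz predeceased; the 1/3 allotted to Tadeusz's branch passes to Tadeusz's issue by representation.
The 1/3 is divided into 4 equal shares of 1/12 among Mieczyslaw, Danuta, Oleg, Pelagia.
Mieczyslaw is living and takes 1/12.
Danuta is living and takes 1/12.
Oleg is living and takes 1/12.
Pelagia is living and takes 1/12.

Bogdan 1/9; Danuta 1/12; Eliasz 1/27; Ireneusz 1/27; Kazimierz 1/27; Mieczyslaw 1/12; Oleg 1/12; Pelagia 1/12; Stanislawa 1/9; Waclaw 1/3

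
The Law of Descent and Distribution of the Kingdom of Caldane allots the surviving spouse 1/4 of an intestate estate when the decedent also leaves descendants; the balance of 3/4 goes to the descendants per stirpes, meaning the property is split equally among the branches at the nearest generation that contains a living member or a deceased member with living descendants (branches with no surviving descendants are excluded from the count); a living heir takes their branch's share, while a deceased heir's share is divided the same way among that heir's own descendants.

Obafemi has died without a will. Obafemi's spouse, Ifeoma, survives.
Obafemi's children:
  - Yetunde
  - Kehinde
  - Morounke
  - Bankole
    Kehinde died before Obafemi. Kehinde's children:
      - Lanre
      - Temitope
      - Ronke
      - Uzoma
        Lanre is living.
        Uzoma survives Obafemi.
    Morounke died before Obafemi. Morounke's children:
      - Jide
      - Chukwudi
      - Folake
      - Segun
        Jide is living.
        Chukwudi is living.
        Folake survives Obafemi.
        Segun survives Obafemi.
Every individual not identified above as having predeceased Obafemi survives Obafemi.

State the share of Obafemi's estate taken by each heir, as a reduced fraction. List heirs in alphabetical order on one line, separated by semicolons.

Bankole 3/16; Chukwudi 3/64; Folake 3/64; Ifeoma 1/4; Jide 3/64; Lanre 3/64; Ronke 3/64; Segun 3/64; Temitope 3/64; Uzoma 3/64; Yetunde 3/16

Ifeoma, as surviving spouse, takes 1/4.
The remaining 3/4 passes to Obafemi's descendants per stirpes.
The 3/4 is divided into 4 equal shares of 3/16 among Yetunde, Kehinde, Morounke, Bankole.
Yetunde is living and takes 3/16.
Kehinde predeceased; the 3/16 allotted to Kehinde's branch passes to Kehinde's issue by representation.
The 3/16 is divided into 4 equal shares of 3/64 among Lanre, Temitope, Ronke, Uzoma.
Lanre is living and takes 3/64.
Temitope is living and takes 3/64.
Ronke is living and takes 3/64.
Uzoma is living and takes 3/64.
Morounke predeceased; the 3/16 allotted to Morounke's branch passes to Morounke's issue by representation.
The 3/16 is divided into 4 equal shares of 3/64 among Jide, Chukwudi, Folake, Segun.
Jide is living and takes 3/64.
Chukwudi is living and takes 3/64.
Folake is living and takes 3/64.
Segun is living and takes 3/64.
Bankole is living and takes 3/16.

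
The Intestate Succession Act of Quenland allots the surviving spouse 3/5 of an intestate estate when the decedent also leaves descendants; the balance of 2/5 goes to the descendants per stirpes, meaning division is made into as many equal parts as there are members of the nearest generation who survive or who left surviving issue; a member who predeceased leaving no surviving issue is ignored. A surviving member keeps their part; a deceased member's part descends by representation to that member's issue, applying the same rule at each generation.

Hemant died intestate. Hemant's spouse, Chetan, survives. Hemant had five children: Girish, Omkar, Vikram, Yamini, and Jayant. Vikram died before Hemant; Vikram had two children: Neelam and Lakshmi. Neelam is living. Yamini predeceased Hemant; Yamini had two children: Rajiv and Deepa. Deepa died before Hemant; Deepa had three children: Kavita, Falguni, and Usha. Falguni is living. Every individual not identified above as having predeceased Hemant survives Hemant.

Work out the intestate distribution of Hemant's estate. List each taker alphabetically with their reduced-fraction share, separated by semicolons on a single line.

Chetan 3/5; Falguni 1/75; Girish 2/25; Jayant 2/25; Kavita 1/75; Lakshmi 1/25; Neelam 1/25; Omkar 2/25; Rajiv 1/25; Usha 1/75

Chetan, as surviving spouse, takes 3/5.
The remaining 2/5 passes to Hemant's descendants per stirpes.
The 2/5 is divided into 5 equal shares of 2/25 among Girish, Omkar, Vikram, Yamini, Jayant.
Girish is living and takes 2/25.
Omkar is living and takes 2/25.
Vikram predeceased; the 2/25 allotted to Vikram's branch passes to Vikram's issue by representation.
The 2/25 is divided into 2 equal shares of 1/25 among Neelam, Lakshmi.
Neelam is living and takes 1/25.
Lakshmi is living and takes 1/25.
Yamini predeceased; the 2/25 allotted to Yamini's branch passes to Yamini's issue by representation.
The 2/25 is divided into 2 equal shares of 1/25 among Rajiv, Deepa.
Rajiv is living and takes 1/25.
Deepa predeceased; the 1/25 allotted to Deepa's branch passes to Deepa's issue by representation.
The 1/25 is divided into 3 equal shares of 1/75 among Kavita, Falguni, Usha.
Kavita is living and takes 1/75.
Falguni is living and takes 1/75.
Usha is living and takes 1/75.
Jayant is living and takes 2/25.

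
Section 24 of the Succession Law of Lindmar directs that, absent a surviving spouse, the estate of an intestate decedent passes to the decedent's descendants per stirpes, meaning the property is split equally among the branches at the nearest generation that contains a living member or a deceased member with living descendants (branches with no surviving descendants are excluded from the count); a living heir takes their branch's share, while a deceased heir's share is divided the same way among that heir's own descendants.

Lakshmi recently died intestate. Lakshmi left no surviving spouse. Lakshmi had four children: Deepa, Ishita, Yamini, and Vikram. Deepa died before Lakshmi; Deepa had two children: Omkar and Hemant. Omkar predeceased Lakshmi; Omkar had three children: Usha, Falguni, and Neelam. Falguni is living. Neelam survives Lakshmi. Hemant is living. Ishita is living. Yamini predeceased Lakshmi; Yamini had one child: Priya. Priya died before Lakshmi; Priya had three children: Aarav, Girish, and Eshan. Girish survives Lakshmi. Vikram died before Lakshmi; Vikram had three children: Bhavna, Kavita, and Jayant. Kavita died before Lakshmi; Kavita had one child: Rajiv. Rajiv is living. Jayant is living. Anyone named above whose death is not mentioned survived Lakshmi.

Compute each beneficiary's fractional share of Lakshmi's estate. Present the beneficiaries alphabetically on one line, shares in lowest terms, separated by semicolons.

There is no surviving spouse, so the entire estate passes to Lakshmi's descendants per stirpes.
The estate is divided into 4 equal shares of 1/4 among Deepa, Ishita, Yamini, Vikram.
Deepa predeceased; the 1/4 allotted to Deepa's branch passes to Deepa's issue by representation.
The 1/4 is divided into 2 equal shares of 1/8 among Omkar, Hemant.
Omkar predeceased; the 1/8 allotted to Omkar's branch passes to Omkar's issue by representation.
The 1/8 is divided into 3 equal shares of 1/24 among Usha, Falguni, Neelam.
Usha is living and takes 1/24.
Falguni is living and takes 1/24.
Neelam is living and takes 1/24.
Hemant is living and takes 1/8.
Ishita is living and takes 1/4.
Yamini predeceased; the 1/4 allotted to Yamini's branch passes to Yamini's issue by representation.
Priya's line is the sole branch at this level, so the full 1/4 passes to Priya's issue by representation.
The 1/4 is divided into 3 equal shares of 1/12 among Aarav, Girish, Eshan.
Aarav is living and takes 1/12.
Girish is living and takes 1/12.
Eshan is living and takes 1/12.
Vikram predeceased; the 1/4 allotted to Vikram's branch passes to Vikram's issue by representation.
The 1/4 is divided into 3 equal shares of 1/12 among Bhavna, Kavita, Jayant.
Bhavna is living and takes 1/12.
Kavita predeceased; the 1/12 allotted to Kavita's branch passes to Kavita's issue by representation.
Rajiv is the sole taker at this level and receives the full 1/12.
Jayant is living and takes 1/12.

Aarav 1/12; Bhavna 1/12; Eshan 1/12; Falguni 1/24; Girish 1/12; Hemant 1/8; Ishita 1/4; Jayant 1/12; Neelam 1/24; Rajiv 1/12; Usha 1/24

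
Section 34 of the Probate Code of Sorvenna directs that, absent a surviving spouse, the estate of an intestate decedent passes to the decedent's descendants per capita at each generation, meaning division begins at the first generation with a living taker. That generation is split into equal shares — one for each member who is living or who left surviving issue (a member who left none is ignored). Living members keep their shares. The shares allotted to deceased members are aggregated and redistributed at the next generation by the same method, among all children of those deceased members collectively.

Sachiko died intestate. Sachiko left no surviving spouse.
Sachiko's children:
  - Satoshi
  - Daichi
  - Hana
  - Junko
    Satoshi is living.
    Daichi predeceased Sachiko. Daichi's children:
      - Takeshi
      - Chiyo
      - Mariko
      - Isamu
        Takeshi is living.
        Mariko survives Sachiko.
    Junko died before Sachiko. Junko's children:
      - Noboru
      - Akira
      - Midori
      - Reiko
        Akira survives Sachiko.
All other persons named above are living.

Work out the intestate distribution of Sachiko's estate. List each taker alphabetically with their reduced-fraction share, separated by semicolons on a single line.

There is no surviving spouse, so the entire estate passes to Sachiko's descendants per capita at each generation.
At generation 1 (Satoshi, Daichi, Hana, Junko) there are 4 shares of (1)/4 = 1/4 each.
Living: Satoshi and Hana — each takes 1/4.
Deceased: Daichi and Junko. Their combined 1/2 is pooled and carried to generation 2.
At generation 2 (Takeshi, Chiyo, Mariko, Isamu, Noboru, Akira, Midori, Reiko) there are 8 shares of (1/2)/8 = 1/16 each.
Living: Takeshi, Chiyo, Mariko, Isamu, Noboru, Akira, Midori, and Reiko — each takes 1/16.

Akira 1/16; Chiyo 1/16; Hana 1/4; Isamu 1/16; Mariko 1/16; Midori 1/16; Noboru 1/16; Reiko 1/16; Satoshi 1/4; Takeshi 1/16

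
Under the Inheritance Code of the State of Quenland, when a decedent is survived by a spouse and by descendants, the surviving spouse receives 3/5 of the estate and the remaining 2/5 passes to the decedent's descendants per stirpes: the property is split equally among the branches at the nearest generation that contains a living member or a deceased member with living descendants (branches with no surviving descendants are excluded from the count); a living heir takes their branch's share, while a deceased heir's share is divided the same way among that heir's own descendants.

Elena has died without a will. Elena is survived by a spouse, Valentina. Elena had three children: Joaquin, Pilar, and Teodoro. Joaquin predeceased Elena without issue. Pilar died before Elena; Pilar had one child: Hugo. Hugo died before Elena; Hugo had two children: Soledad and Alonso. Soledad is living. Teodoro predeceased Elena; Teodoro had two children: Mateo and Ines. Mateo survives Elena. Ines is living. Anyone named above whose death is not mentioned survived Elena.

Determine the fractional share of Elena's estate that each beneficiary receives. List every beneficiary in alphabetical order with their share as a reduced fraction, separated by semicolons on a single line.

Alonso 1/10; Ines 1/10; Mateo 1/10; Soledad 1/10; Valentina 3/5

Valentina, as surviving spouse, takes 3/5.
The remaining 2/5 passes to Elena's descendants per stirpes.
Joaquin left no surviving issue, so that branch lapses and is disregarded.
The 2/5 is divided into 2 equal shares of 1/5 among Pilar, Teodoro.
Pilar predeceased; the 1/5 allotted to Pilar's branch passes to Pilar's issue by representation.
Hugo's line is the sole branch at this level, so the full 1/5 passes to Hugo's issue by representation.
The 1/5 is divided into 2 equal shares of 1/10 among Soledad, Alonso.
Soledad is living and takes 1/10.
Alonso is living and takes 1/10.
Teodoro predeceased; the 1/5 allotted to Teodoro's branch passes to Teodoro's issue by representation.
The 1/5 is divided into 2 equal shares of 1/10 among Mateo, Ines.
Mateo is living and takes 1/10.
Ines is living and takes 1/10.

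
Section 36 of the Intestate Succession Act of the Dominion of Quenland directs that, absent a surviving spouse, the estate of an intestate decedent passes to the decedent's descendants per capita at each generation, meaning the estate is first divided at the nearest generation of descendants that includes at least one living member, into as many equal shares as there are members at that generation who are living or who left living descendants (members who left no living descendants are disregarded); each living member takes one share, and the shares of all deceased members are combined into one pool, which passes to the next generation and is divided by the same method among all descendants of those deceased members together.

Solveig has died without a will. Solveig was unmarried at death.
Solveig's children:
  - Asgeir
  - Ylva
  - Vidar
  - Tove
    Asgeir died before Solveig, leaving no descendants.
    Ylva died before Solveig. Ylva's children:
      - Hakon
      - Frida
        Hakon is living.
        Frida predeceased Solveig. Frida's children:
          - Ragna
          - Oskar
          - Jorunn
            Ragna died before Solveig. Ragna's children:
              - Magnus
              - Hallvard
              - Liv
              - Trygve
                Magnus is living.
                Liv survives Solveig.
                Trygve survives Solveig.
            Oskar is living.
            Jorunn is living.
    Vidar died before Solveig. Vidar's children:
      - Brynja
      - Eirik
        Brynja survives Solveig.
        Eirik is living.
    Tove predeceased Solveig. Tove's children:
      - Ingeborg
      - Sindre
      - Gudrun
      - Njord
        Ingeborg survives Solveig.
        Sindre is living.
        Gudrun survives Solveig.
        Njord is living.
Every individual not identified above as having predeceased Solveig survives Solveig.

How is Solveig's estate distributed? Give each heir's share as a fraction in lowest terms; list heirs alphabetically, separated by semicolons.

Brynja 1/8; Eirik 1/8; Gudrun 1/8; Hakon 1/8; Hallvard 1/96; Ingeborg 1/8; Jorunn 1/24; Liv 1/96; Magnus 1/96; Njord 1/8; Oskar 1/24; Sindre 1/8; Trygve 1/96

There is no surviving spouse, so the entire estate passes to Solveig's descendants per capita at each generation.
No one at generation 1 (Ylva, Vidar, Tove) is living; moving to the next generation.
At generation 2 (Hakon, Frida, Brynja, Eirik, Ingeborg, Sindre, Gudrun, Njord) there are 8 shares of (1)/8 = 1/8 each.
Living: Hakon, Brynja, Eirik, Ingeborg, Sindre, Gudrun, and Njord — each takes 1/8.
Deceased: Frida. That 1/8 share is carried to generation 3.
At generation 3 (Ragna, Oskar, Jorunn) there are 3 shares of (1/8)/3 = 1/24 each.
Living: Oskar and Jorunn — each takes 1/24.
Deceased: Ragna. That 1/24 share is carried to generation 4.
At generation 4 (Magnus, Hallvard, Liv, Trygve) there are 4 shares of (1/24)/4 = 1/96 each.
Living: Magnus, Hallvard, Liv, and Trygve — each takes 1/96.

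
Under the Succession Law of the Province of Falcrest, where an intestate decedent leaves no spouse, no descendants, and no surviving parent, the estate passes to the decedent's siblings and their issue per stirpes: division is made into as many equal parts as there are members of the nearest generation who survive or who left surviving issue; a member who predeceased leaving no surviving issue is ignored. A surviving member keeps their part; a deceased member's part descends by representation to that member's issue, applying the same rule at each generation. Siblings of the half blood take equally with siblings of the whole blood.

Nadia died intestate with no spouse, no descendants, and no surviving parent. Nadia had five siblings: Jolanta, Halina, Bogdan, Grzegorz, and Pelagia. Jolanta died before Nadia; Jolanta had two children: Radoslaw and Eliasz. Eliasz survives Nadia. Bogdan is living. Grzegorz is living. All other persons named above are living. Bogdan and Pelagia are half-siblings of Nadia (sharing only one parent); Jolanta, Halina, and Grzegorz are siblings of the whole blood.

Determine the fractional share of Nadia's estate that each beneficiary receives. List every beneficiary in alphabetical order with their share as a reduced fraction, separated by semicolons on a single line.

No spouse, descendants, or parent survives, so the estate passes to Nadia's siblings per stirpes.
Half-blood and whole-blood siblings take equally under the stated rule.
The estate is divided into 5 equal shares of 1/5 among Jolanta, Halina, Bogdan, Grzegorz, Pelagia.
Jolanta predeceased; the 1/5 allotted to Jolanta's branch passes to Jolanta's issue by representation.
The 1/5 is divided into 2 equal shares of 1/10 among Radoslaw, Eliasz.
Radoslaw is living and takes 1/10.
Eliasz is living and takes 1/10.
Halina is living and takes 1/5.
Bogdan is living and takes 1/5.
Grzegorz is living and takes 1/5.
Pelagia is living and takes 1/5.

Bogdan 1/5; Eliasz 1/10; Grzegorz 1/5; Halina 1/5; Pelagia 1/5; Radoslaw 1/10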